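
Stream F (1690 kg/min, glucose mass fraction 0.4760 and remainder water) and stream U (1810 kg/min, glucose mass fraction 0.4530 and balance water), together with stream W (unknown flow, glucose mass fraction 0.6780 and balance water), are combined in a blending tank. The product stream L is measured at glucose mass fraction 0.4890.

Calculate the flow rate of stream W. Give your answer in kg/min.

Let W be the unknown flow. Total out = 3500 + W.
glucose balance: 1624.4 + 0.678·W = 0.489·(3500 + W)
(0.678 − 0.489)·W = 0.489×3500 − 1624.4 = 87.13
W = 87.13 / 0.189 = 461.01 kg/min

461 kg/min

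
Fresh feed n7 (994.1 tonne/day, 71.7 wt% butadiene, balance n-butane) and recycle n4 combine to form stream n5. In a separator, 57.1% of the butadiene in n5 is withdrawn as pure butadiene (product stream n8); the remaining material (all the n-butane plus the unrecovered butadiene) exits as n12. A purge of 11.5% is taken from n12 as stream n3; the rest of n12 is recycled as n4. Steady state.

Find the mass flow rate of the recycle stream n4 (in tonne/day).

n-butane enters only via n7 and leaves only via the purge: 994.1×0.283 = 0.115×(n-butane in n12), and the separator passes all n-butane, so n-butane in n5 = n-butane in n12 = 2446.4 tonne/day.
butadiene in n5: m_A = 994.1×0.717 + (1−0.115)·(1−0.571)·m_A, so m_A = 712.77/0.6203 = 1149 tonne/day.
n12 = (1−0.571)×1149 + 2446.4 = 2939.3 tonne/day.
Recycle n4 = (1−0.115)×2939.3 = 2601.3 tonne/day.

2601 tonne/day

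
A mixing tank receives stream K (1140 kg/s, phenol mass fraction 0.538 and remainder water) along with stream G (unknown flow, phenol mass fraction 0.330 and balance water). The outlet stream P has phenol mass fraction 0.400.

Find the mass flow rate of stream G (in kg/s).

Let G be the unknown flow. Total out = 1140 + G.
phenol balance: 613.32 + 0.330·G = 0.400·(1140 + G)
(0.330 − 0.400)·G = 0.400×1140 − 613.32 = -157.32
G = -157.32 / -0.070 = 2247.4 kg/s

2247 kg/s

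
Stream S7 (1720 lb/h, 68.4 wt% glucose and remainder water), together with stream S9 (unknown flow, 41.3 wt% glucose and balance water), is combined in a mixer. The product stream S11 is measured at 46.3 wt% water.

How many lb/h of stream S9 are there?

Let S9 be the unknown flow. Total out = 1720 + S9.
water balance: 543.52 + 0.587·S9 = 0.463·(1720 + S9)
(0.587 − 0.463)·S9 = 0.463×1720 − 543.52 = 252.84
S9 = 252.84 / 0.124 = 2039 lb/h

2039 lb/h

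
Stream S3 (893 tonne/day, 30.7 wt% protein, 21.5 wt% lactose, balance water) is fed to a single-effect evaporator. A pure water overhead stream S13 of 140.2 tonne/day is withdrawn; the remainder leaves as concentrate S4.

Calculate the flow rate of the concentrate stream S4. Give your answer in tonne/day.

752.8 tonne/day

Concentrate = 893 − 140.2 = 752.8 tonne/day.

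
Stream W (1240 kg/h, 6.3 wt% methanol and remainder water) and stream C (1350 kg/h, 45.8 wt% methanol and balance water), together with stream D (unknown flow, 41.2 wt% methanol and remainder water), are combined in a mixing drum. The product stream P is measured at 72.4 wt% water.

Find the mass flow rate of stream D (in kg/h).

135.4 kg/h

Let D be the unknown flow. Total out = 2590 + D.
water balance: 1893.6 + 0.588·D = 0.724·(2590 + D)
(0.588 − 0.724)·D = 0.724×2590 − 1893.6 = -18.42
D = -18.42 / -0.136 = 135.44 kg/h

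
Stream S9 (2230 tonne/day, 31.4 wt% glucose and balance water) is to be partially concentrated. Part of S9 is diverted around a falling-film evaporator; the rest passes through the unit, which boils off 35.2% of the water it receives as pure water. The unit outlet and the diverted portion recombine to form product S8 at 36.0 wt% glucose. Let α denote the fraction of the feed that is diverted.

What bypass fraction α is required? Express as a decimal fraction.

All 2230×0.314 = 700.22 tonne/day of glucose reaches S8, so S8 = 700.22/0.360 = 1945.1 tonne/day and vapour = 284.94 tonne/day.
The evaporator receives (1−α)·2230 of feed at 0.686 water and removes 0.352 of that water:
0.352×0.686×(1−α)×2230 = 284.94
(1−α) = 284.94/538.48 = 0.5292;  α = 0.4708.

0.471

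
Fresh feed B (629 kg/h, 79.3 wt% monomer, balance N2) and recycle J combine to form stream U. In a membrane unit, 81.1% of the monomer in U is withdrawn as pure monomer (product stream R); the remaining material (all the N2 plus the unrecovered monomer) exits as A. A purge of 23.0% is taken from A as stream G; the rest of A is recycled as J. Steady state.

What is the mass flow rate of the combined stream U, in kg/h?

N2 enters only via B and leaves only via the purge: 629×0.207 = 0.230×(N2 in A), and the membrane unit passes all N2, so N2 in U = N2 in A = 566.1 kg/h.
monomer in U: m_A = 629×0.793 + (1−0.230)·(1−0.811)·m_A, so m_A = 498.8/0.8545 = 583.75 kg/h.
U = 583.75 + 566.1 = 1149.9 kg/h.

1150 kg/h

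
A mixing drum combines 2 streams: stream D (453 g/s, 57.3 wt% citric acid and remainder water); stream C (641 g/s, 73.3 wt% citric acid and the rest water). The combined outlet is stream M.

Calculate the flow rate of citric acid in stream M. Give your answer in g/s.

729.4 g/s

citric acid out = citric acid in = 453×0.573 + 641×0.733 = 729.42 g/s.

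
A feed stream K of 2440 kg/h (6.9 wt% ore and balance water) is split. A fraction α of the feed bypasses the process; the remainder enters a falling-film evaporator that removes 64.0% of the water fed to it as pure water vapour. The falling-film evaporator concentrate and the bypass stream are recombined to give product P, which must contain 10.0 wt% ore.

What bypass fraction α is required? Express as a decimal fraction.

0.480

All 2440×0.069 = 168.36 kg/h of ore reaches P, so P = 168.36/0.100 = 1683.6 kg/h and vapour = 756.4 kg/h.
The evaporator receives (1−α)·2440 of feed at 0.931 water and removes 0.640 of that water:
0.640×0.931×(1−α)×2440 = 756.4
(1−α) = 756.4/1453.8 = 0.5203;  α = 0.4797.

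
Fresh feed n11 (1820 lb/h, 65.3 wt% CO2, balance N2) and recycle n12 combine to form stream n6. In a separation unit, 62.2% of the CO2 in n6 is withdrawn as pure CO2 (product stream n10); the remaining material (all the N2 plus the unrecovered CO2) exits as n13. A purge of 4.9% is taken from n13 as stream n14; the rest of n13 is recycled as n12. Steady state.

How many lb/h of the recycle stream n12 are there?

12920 lb/h

N2 enters only via n11 and leaves only via the purge: 1820×0.347 = 0.049×(N2 in n13), and the separation unit passes all N2, so N2 in n6 = N2 in n13 = 12889 lb/h.
CO2 in n6: m_A = 1820×0.653 + (1−0.049)·(1−0.622)·m_A, so m_A = 1188.5/0.6405 = 1855.5 lb/h.
n13 = (1−0.622)×1855.5 + 12889 = 13590 lb/h.
Recycle n12 = (1−0.049)×13590 = 12924 lb/h.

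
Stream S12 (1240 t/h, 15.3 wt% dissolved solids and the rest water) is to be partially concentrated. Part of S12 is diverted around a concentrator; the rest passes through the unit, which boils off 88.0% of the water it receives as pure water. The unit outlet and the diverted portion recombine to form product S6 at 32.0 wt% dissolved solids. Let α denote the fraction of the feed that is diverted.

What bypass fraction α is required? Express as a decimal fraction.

0.300

All 1240×0.153 = 189.72 t/h of dissolved solids reaches S6, so S6 = 189.72/0.320 = 592.88 t/h and vapour = 647.12 t/h.
The evaporator receives (1−α)·1240 of feed at 0.847 water and removes 0.880 of that water:
0.880×0.847×(1−α)×1240 = 647.12
(1−α) = 647.12/924.25 = 0.7002;  α = 0.2998.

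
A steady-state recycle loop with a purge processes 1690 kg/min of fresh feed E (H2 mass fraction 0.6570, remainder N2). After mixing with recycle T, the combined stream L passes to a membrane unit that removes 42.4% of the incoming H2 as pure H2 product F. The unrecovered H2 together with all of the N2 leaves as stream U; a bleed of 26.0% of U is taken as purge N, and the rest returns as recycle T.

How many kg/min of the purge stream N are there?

869.5 kg/min

N2 enters only via E and leaves only via the purge: 1690×0.343 = 0.260×(N2 in U), and the membrane unit passes all N2, so N2 in L = N2 in U = 2229.5 kg/min.
H2 in L: m_A = 1690×0.657 + (1−0.260)·(1−0.424)·m_A, so m_A = 1110.3/0.5738 = 1935.2 kg/min.
U = (1−0.424)×1935.2 + 2229.5 = 3344.2 kg/min.
Purge N = 0.260×3344.2 = 869.48 kg/min.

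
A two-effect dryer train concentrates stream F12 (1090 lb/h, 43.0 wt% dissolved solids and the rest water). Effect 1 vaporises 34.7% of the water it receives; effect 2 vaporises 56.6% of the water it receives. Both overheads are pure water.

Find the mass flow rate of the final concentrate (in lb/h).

water in feed = 1090×0.570 = 621.3 lb/h.
After stage 1: water left = (1−0.347)×621.3 = 405.71; stream total = 874.41 lb/h.
After stage 2: water left = (1−0.566)×405.71 = 176.08; final concentrate = 644.78 lb/h.

644.8 lb/h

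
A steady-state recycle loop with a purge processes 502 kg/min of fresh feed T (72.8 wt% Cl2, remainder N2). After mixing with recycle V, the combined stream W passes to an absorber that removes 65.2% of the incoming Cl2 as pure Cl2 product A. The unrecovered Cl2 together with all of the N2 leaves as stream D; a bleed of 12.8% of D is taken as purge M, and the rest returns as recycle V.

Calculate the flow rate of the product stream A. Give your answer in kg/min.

Cl2 in W: m_A = 502×0.728 + (1−0.128)·(1−0.652)·m_A, so m_A = 365.46/0.6965 = 524.67 kg/min.
Product A = 0.652×524.67 = 342.09 kg/min.

342.1 kg/min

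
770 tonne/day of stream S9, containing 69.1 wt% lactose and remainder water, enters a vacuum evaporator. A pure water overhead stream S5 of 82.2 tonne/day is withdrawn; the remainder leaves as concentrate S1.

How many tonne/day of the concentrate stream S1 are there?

Concentrate = 770 − 82.2 = 687.8 tonne/day.

687.8 tonne/day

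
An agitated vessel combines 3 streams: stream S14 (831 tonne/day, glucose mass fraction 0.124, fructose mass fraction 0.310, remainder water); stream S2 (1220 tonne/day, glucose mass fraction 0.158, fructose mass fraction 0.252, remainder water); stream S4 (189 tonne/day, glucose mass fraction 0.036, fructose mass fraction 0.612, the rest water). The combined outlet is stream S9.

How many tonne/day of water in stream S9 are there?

water out = water in = 831×0.566 + 1220×0.590 + 189×0.352 = 1256.7 tonne/day.

1257 tonne/day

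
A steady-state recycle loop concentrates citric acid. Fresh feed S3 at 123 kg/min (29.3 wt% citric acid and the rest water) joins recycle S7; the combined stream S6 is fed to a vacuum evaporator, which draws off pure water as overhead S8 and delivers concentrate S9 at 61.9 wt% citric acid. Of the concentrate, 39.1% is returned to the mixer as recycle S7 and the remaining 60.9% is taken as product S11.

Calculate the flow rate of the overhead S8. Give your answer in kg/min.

64.78 kg/min

Overall citric acid balance (none leaves overhead): citric acid in fresh feed = citric acid in product, i.e. 123×0.293 = (1−0.391)·S9·0.619.
S9 = 36.039/(0.619×0.609) = 95.602 kg/min.
Recycle S7 = 0.391×95.602 = 37.38 kg/min.
Combined feed S6 = 123 + 37.38 = 160.38 kg/min.
Overhead S8 = S6 − S9 = 160.38 − 95.602 = 64.779 kg/min.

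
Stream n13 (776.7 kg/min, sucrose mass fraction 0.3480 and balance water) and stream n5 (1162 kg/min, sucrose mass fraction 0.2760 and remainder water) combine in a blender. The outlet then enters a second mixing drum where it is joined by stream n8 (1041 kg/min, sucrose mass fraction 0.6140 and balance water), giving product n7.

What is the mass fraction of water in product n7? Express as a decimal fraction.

0.5871

Overall, product flow = 2979.7 kg/min.
water in = 776.7×0.652 + 1162×0.724 + 1041×0.386 = 1749.5 kg/min.
water fraction in n7 = 0.5871.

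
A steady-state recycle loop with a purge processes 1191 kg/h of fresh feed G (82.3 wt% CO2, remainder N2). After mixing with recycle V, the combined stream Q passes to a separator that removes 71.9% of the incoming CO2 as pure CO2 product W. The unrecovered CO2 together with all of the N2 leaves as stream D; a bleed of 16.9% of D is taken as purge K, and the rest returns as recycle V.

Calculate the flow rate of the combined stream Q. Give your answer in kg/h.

2526 kg/h

N2 enters only via G and leaves only via the purge: 1191×0.177 = 0.169×(N2 in D), and the separator passes all N2, so N2 in Q = N2 in D = 1247.4 kg/h.
CO2 in Q: m_A = 1191×0.823 + (1−0.169)·(1−0.719)·m_A, so m_A = 980.19/0.7665 = 1278.8 kg/h.
Q = 1278.8 + 1247.4 = 2526.2 kg/h.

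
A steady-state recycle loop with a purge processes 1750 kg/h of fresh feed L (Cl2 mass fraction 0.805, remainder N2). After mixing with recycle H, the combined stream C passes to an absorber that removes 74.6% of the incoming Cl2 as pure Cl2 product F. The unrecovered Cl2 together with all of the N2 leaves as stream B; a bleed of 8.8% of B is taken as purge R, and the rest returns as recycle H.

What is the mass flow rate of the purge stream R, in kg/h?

382.2 kg/h

N2 enters only via L and leaves only via the purge: 1750×0.195 = 0.088×(N2 in B), and the absorber passes all N2, so N2 in C = N2 in B = 3877.8 kg/h.
Cl2 in C: m_A = 1750×0.805 + (1−0.088)·(1−0.746)·m_A, so m_A = 1408.8/0.7684 = 1833.5 kg/h.
B = (1−0.746)×1833.5 + 3877.8 = 4343.5 kg/h.
Purge R = 0.088×4343.5 = 382.23 kg/h.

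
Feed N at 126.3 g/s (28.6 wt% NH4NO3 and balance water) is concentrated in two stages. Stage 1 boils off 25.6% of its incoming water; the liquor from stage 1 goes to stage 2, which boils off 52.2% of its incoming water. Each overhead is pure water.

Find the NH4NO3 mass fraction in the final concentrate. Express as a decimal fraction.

water in feed = 126.3×0.714 = 90.178 g/s.
After stage 1: water left = (1−0.256)×90.178 = 67.093; stream total = 103.21 g/s.
After stage 2: water left = (1−0.522)×67.093 = 32.07; final concentrate = 68.192 g/s.
NH4NO3 fraction = 36.122/68.192 = 0.5297.

0.5297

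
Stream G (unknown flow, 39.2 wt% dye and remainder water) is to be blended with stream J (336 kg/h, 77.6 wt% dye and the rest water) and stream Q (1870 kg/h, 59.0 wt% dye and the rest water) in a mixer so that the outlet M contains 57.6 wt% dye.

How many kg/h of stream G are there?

507.5 kg/h

Let G be the unknown flow. Total out = 2206 + G.
dye balance: 1364 + 0.392·G = 0.576·(2206 + G)
(0.392 − 0.576)·G = 0.576×2206 − 1364 = -93.38
G = -93.38 / -0.184 = 507.5 kg/h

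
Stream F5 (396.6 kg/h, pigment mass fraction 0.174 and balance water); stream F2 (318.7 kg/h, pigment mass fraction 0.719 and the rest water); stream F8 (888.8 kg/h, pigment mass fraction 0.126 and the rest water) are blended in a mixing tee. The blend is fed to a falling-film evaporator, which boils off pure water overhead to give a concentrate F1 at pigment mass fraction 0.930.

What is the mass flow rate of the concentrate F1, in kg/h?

pigment entering = 396.6×0.174 + 318.7×0.719 + 888.8×0.126 = 410.14 kg/h.
All pigment reports to F1, so F1 = 410.14/0.930 = 441.01 kg/h.

441 kg/h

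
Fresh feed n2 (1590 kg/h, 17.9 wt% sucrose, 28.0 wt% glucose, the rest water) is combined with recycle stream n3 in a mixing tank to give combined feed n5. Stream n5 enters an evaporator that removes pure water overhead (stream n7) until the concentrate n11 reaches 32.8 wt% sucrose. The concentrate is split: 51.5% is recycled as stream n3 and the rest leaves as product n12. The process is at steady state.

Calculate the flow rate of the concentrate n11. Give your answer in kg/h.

1789 kg/h

Overall sucrose balance (none leaves overhead): sucrose in fresh feed = sucrose in product, i.e. 1590×0.179 = (1−0.515)·n11·0.328.
n11 = 284.61/(0.328×0.485) = 1789.1 kg/h.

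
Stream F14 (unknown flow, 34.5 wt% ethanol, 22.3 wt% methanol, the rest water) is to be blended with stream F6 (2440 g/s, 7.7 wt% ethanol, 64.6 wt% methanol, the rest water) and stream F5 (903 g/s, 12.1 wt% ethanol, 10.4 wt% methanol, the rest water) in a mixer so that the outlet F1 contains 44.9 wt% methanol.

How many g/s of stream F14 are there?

Let F14 be the unknown flow. Total out = 3343 + F14.
methanol balance: 1670.2 + 0.223·F14 = 0.449·(3343 + F14)
(0.223 − 0.449)·F14 = 0.449×3343 − 1670.2 = -169.14
F14 = -169.14 / -0.226 = 748.43 g/s

748.4 g/s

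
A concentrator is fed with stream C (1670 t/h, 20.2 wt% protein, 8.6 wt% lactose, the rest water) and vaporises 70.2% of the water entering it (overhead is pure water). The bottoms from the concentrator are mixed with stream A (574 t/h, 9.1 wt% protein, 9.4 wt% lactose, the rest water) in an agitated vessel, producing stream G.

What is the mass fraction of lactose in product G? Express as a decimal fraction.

Vapour removed = 0.702×0.712×1670 = 834.71 t/h; concentrate = 835.29 t/h.
lactose reaching the mixer = 143.62 (from concentrate) + 574×0.094 = 197.58 t/h.
Product flow = 835.29 + 574 = 1409.3 t/h; lactose fraction = 0.140.

0.140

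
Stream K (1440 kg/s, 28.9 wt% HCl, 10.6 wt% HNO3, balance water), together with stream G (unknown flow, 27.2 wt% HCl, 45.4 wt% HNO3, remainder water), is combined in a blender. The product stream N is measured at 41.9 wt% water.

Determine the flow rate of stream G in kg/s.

1847 kg/s

Let G be the unknown flow. Total out = 1440 + G.
water balance: 871.2 + 0.274·G = 0.419·(1440 + G)
(0.274 − 0.419)·G = 0.419×1440 − 871.2 = -267.84
G = -267.84 / -0.145 = 1847.2 kg/s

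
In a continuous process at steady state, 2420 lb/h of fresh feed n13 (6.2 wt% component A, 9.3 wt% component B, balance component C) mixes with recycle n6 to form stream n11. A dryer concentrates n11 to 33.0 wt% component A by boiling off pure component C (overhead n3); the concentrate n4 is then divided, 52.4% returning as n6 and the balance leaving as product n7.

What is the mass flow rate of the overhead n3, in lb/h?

Overall component A balance (none leaves overhead): component A in fresh feed = component A in product, i.e. 2420×0.062 = (1−0.524)·n4·0.330.
n4 = 150.04/(0.330×0.476) = 955.18 lb/h.
Recycle n6 = 0.524×955.18 = 500.52 lb/h.
Combined feed n11 = 2420 + 500.52 = 2920.5 lb/h.
Overhead n3 = n11 − n4 = 2920.5 − 955.18 = 1965.3 lb/h.

1965 lb/h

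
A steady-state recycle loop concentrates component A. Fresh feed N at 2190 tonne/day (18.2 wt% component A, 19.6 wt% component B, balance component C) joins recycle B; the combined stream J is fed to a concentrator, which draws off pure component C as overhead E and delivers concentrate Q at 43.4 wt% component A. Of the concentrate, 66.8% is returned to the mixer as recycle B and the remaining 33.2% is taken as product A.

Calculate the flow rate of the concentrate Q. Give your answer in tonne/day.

Overall component A balance (none leaves overhead): component A in fresh feed = component A in product, i.e. 2190×0.182 = (1−0.668)·Q·0.434.
Q = 398.58/(0.434×0.332) = 2766.2 tonne/day.

2766 tonne/day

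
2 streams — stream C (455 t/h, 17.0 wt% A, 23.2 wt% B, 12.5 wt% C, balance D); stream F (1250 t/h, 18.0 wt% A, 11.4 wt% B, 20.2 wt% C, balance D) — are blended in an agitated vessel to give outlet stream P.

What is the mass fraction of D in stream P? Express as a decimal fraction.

0.496

Total flow out = 455 + 1250 = 1705 t/h.
D in = 455×0.473 + 1250×0.504 = 845.21 t/h.
D mass fraction in P = 845.21/1705 = 0.496.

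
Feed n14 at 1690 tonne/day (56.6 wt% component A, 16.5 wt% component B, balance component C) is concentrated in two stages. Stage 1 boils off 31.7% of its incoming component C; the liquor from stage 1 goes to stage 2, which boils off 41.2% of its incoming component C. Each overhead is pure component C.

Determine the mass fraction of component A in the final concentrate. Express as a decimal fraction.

component C in feed = 1690×0.269 = 454.61 tonne/day.
After stage 1: component C left = (1−0.317)×454.61 = 310.5; stream total = 1545.9 tonne/day.
After stage 2: component C left = (1−0.412)×310.5 = 182.57; final concentrate = 1418 tonne/day.
component A fraction = 956.54/1418 = 0.6746.

0.6746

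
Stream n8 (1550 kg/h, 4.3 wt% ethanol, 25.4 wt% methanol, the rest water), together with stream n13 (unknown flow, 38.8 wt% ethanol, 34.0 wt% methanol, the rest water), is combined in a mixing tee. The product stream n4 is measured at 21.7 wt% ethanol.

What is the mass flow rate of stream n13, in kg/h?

1577 kg/h

Let n13 be the unknown flow. Total out = 1550 + n13.
ethanol balance: 66.65 + 0.388·n13 = 0.217·(1550 + n13)
(0.388 − 0.217)·n13 = 0.217×1550 − 66.65 = 269.7
n13 = 269.7 / 0.171 = 1577.2 kg/h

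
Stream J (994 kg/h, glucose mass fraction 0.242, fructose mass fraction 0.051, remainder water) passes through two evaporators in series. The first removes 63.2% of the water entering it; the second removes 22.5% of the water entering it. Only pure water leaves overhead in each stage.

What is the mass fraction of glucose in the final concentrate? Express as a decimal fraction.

water in feed = 994×0.707 = 702.76 kg/h.
After stage 1: water left = (1−0.632)×702.76 = 258.61; stream total = 549.86 kg/h.
After stage 2: water left = (1−0.225)×258.61 = 200.43; final concentrate = 491.67 kg/h.
glucose fraction = 240.55/491.67 = 0.489.

0.489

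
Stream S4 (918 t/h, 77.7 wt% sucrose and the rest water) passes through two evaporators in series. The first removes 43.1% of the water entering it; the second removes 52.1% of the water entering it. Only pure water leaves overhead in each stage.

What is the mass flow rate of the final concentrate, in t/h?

769.1 t/h

water in feed = 918×0.223 = 204.71 t/h.
After stage 1: water left = (1−0.431)×204.71 = 116.48; stream total = 829.77 t/h.
After stage 2: water left = (1−0.521)×116.48 = 55.795; final concentrate = 769.08 t/h.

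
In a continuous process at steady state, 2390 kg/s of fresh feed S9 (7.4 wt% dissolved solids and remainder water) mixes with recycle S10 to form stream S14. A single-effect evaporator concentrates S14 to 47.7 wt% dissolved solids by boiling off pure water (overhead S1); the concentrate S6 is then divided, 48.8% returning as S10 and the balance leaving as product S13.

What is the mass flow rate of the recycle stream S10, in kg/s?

353.4 kg/s

Overall dissolved solids balance (none leaves overhead): dissolved solids in fresh feed = dissolved solids in product, i.e. 2390×0.074 = (1−0.488)·S6·0.477.
S6 = 176.86/(0.477×0.512) = 724.17 kg/s.
Recycle S10 = 0.488×724.17 = 353.4 kg/s.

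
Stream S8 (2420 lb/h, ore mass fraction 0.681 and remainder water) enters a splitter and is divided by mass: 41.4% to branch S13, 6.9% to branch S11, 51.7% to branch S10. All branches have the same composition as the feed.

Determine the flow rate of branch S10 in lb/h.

Branch S10 flow = 0.517×2420 = 1251.1 lb/h.

1251 lb/h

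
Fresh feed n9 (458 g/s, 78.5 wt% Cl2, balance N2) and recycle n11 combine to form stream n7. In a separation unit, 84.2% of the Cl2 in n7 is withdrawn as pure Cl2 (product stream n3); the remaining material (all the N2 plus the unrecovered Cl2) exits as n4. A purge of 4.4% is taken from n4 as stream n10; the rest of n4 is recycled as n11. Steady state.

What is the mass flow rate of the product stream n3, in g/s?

356.6 g/s

Cl2 in n7: m_A = 458×0.785 + (1−0.044)·(1−0.842)·m_A, so m_A = 359.53/0.8490 = 423.5 g/s.
Product n3 = 0.842×423.5 = 356.59 g/s.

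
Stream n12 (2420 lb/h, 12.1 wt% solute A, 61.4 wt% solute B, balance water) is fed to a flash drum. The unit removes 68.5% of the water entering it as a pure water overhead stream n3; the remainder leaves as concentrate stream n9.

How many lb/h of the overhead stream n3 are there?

water entering = 2420×0.265 = 641.3 lb/h; overhead removed = 0.685×641.3 = 439.29 lb/h.

439.3 lb/h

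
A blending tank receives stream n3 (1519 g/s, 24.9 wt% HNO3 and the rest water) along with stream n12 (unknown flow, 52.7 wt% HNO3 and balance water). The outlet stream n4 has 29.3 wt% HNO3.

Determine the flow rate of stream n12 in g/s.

Let n12 be the unknown flow. Total out = 1519 + n12.
HNO3 balance: 378.23 + 0.527·n12 = 0.293·(1519 + n12)
(0.527 − 0.293)·n12 = 0.293×1519 − 378.23 = 66.836
n12 = 66.836 / 0.234 = 285.62 g/s

285.6 g/s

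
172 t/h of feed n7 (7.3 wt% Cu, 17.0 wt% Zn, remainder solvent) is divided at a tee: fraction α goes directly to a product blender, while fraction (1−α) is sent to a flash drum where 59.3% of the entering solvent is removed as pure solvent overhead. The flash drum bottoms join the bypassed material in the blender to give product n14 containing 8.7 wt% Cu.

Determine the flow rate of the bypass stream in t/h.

110.3 t/h

All 172×0.073 = 12.556 t/h of Cu reaches n14, so n14 = 12.556/0.087 = 144.32 t/h and vapour = 27.678 t/h.
The evaporator receives (1−α)·172 of feed at 0.757 solvent and removes 0.593 of that solvent:
0.593×0.757×(1−α)×172 = 27.678
(1−α) = 27.678/77.211 = 0.3585;  α = 0.6415.
Bypass flow = 0.6415×172 = 110.34 t/h.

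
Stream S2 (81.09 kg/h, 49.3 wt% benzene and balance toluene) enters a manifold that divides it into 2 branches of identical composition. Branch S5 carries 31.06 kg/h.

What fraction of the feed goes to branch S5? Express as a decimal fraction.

Fraction to S5 = 31.06/81.09 = 0.3830.

0.383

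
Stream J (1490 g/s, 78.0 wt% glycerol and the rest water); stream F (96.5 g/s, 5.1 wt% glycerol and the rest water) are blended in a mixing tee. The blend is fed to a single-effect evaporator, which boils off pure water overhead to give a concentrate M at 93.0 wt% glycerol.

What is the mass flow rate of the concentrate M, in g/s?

glycerol entering = 1490×0.780 + 96.5×0.051 = 1167.1 g/s.
All glycerol reports to M, so M = 1167.1/0.930 = 1255 g/s.

1255 g/s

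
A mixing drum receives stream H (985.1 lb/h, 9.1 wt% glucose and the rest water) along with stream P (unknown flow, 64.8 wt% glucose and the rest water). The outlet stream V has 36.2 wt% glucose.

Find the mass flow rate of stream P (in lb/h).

933.4 lb/h

Let P be the unknown flow. Total out = 985.1 + P.
glucose balance: 89.644 + 0.648·P = 0.362·(985.1 + P)
(0.648 − 0.362)·P = 0.362×985.1 − 89.644 = 266.96
P = 266.96 / 0.286 = 933.43 lb/h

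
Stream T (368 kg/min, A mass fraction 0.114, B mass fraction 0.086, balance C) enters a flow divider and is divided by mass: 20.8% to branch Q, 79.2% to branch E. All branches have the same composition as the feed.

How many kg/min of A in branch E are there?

33.23 kg/min

Branch E total = 0.792×368 = 291.46 kg/min.
A in E = 0.114×291.46 = 33.226 kg/min.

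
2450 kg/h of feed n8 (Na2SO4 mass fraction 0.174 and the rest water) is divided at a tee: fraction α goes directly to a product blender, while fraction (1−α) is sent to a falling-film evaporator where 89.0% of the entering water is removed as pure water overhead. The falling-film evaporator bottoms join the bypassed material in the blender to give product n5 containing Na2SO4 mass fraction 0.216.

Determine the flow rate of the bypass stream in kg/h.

All 2450×0.174 = 426.3 kg/h of Na2SO4 reaches n5, so n5 = 426.3/0.216 = 1973.6 kg/h and vapour = 476.39 kg/h.
The evaporator receives (1−α)·2450 of feed at 0.826 water and removes 0.890 of that water:
0.890×0.826×(1−α)×2450 = 476.39
(1−α) = 476.39/1801.1 = 0.2645;  α = 0.7355.
Bypass flow = 0.7355×2450 = 1802 kg/h.

1802 kg/h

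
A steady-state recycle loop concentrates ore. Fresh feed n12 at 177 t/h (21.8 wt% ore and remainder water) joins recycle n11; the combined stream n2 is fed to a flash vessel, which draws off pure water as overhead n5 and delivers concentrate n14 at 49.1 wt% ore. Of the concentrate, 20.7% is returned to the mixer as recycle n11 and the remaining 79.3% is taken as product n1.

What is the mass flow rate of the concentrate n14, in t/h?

99.1 t/h

Overall ore balance (none leaves overhead): ore in fresh feed = ore in product, i.e. 177×0.218 = (1−0.207)·n14·0.491.
n14 = 38.586/(0.491×0.793) = 99.1 t/h.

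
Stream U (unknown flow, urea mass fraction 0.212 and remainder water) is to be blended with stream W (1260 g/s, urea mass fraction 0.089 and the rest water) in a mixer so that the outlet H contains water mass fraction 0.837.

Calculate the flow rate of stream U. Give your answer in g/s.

1903 g/s

Let U be the unknown flow. Total out = 1260 + U.
water balance: 1147.9 + 0.788·U = 0.837·(1260 + U)
(0.788 − 0.837)·U = 0.837×1260 − 1147.9 = -93.24
U = -93.24 / -0.049 = 1902.9 g/s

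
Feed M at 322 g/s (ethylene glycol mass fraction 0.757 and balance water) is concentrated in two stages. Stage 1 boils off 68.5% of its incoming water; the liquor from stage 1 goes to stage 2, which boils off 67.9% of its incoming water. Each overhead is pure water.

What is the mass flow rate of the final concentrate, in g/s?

water in feed = 322×0.243 = 78.246 g/s.
After stage 1: water left = (1−0.685)×78.246 = 24.647; stream total = 268.4 g/s.
After stage 2: water left = (1−0.679)×24.647 = 7.9118; final concentrate = 251.67 g/s.

251.7 g/s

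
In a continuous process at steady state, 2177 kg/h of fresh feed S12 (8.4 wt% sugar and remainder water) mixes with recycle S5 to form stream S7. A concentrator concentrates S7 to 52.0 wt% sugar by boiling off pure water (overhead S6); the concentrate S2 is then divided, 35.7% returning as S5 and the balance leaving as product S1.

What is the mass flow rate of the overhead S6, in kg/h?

Overall sugar balance (none leaves overhead): sugar in fresh feed = sugar in product, i.e. 2177×0.084 = (1−0.357)·S2·0.520.
S2 = 182.87/(0.520×0.643) = 546.92 kg/h.
Recycle S5 = 0.357×546.92 = 195.25 kg/h.
Combined feed S7 = 2177 + 195.25 = 2372.3 kg/h.
Overhead S6 = S7 − S2 = 2372.3 − 546.92 = 1825.3 kg/h.

1825 kg/h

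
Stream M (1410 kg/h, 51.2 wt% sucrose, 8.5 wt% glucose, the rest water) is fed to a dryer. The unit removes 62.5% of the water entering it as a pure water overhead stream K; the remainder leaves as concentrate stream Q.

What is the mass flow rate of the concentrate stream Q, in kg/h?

water entering = 1410×0.403 = 568.23 kg/h; overhead removed = 0.625×568.23 = 355.14 kg/h.
Concentrate = 1410 − 355.14 = 1054.9 kg/h.

1055 kg/h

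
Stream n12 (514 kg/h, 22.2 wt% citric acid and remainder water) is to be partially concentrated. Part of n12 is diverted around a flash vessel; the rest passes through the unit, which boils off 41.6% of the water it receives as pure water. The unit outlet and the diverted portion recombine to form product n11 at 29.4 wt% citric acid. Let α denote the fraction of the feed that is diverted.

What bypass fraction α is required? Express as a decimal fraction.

0.243

All 514×0.222 = 114.11 kg/h of citric acid reaches n11, so n11 = 114.11/0.294 = 388.12 kg/h and vapour = 125.88 kg/h.
The evaporator receives (1−α)·514 of feed at 0.778 water and removes 0.416 of that water:
0.416×0.778×(1−α)×514 = 125.88
(1−α) = 125.88/166.36 = 0.7567;  α = 0.2433.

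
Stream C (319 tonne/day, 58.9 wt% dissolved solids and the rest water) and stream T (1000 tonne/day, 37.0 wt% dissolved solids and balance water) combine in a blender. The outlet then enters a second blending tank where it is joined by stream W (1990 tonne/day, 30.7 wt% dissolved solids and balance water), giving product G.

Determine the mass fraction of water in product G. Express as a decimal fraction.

0.6468

Overall, product flow = 3309 tonne/day.
water in = 319×0.411 + 1000×0.630 + 1990×0.693 = 2140.2 tonne/day.
water fraction in G = 0.6468.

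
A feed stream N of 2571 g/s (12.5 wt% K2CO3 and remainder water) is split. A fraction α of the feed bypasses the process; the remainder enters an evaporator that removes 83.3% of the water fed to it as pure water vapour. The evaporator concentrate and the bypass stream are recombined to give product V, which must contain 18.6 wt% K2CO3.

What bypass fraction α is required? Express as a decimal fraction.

All 2571×0.125 = 321.38 g/s of K2CO3 reaches V, so V = 321.38/0.186 = 1727.8 g/s and vapour = 843.18 g/s.
The evaporator receives (1−α)·2571 of feed at 0.875 water and removes 0.833 of that water:
0.833×0.875×(1−α)×2571 = 843.18
(1−α) = 843.18/1873.9 = 0.4499;  α = 0.5501.

0.550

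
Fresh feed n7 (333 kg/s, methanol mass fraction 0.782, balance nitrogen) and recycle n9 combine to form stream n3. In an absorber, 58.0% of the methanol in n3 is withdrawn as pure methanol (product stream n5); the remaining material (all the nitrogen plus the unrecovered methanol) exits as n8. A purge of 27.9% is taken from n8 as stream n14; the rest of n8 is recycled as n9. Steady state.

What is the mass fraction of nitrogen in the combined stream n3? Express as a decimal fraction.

nitrogen enters only via n7 and leaves only via the purge: 333×0.218 = 0.279×(nitrogen in n8), and the absorber passes all nitrogen, so nitrogen in n3 = nitrogen in n8 = 260.19 kg/s.
methanol in n3: m_A = 333×0.782 + (1−0.279)·(1−0.580)·m_A, so m_A = 260.41/0.6972 = 373.51 kg/s.
n3 = 373.51 + 260.19 = 633.71 kg/s.
nitrogen fraction in n3 = 260.19/633.71 = 0.411.

0.411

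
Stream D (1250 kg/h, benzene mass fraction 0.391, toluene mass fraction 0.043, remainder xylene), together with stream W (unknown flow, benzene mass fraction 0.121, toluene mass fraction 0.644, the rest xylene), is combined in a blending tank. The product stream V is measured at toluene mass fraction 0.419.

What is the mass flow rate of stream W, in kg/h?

2089 kg/h

Let W be the unknown flow. Total out = 1250 + W.
toluene balance: 53.75 + 0.644·W = 0.419·(1250 + W)
(0.644 − 0.419)·W = 0.419×1250 − 53.75 = 470
W = 470 / 0.225 = 2088.9 kg/h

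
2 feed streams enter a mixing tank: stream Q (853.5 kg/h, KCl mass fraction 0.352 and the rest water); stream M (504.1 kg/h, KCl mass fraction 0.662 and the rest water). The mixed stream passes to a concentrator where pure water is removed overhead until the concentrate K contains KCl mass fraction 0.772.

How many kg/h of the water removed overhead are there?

KCl entering = 853.5×0.352 + 504.1×0.662 = 634.15 kg/h.
All KCl reports to K, so K = 634.15/0.772 = 821.43 kg/h.
Total feed = 1357.6 kg/h; overhead = 1357.6 − 821.43 = 536.17 kg/h.

536.2 kg/h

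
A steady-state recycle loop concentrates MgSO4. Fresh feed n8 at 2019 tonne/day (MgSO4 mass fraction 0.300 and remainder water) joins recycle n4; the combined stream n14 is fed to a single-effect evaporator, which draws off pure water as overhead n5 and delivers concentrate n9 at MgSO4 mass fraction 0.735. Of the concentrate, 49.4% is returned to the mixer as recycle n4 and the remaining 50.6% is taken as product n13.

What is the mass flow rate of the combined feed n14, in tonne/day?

2824 tonne/day

Overall MgSO4 balance (none leaves overhead): MgSO4 in fresh feed = MgSO4 in product, i.e. 2019×0.300 = (1−0.494)·n9·0.735.
n9 = 605.7/(0.735×0.506) = 1628.6 tonne/day.
Recycle n4 = 0.494×1628.6 = 804.54 tonne/day.
Combined feed n14 = 2019 + 804.54 = 2823.5 tonne/day.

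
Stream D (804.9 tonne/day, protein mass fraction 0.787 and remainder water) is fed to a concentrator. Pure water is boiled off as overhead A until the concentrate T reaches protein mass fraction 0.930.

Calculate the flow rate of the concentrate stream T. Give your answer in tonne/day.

protein is conserved: 804.9×0.787 = 633.46 tonne/day all reports to the concentrate.
Concentrate = 633.46/(target fraction) = 681.14 tonne/day.

681.1 tonne/day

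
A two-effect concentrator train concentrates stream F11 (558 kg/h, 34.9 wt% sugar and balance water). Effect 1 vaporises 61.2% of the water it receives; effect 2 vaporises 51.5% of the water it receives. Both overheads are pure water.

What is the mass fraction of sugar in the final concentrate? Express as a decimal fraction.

water in feed = 558×0.651 = 363.26 kg/h.
After stage 1: water left = (1−0.612)×363.26 = 140.94; stream total = 335.69 kg/h.
After stage 2: water left = (1−0.515)×140.94 = 68.358; final concentrate = 263.1 kg/h.
sugar fraction = 194.74/263.1 = 0.740.

0.740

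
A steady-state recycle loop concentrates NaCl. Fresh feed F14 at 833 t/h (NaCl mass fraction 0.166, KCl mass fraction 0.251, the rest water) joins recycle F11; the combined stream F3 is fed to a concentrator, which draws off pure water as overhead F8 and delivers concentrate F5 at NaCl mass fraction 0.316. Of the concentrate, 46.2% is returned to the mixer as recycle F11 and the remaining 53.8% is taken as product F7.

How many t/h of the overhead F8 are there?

Overall NaCl balance (none leaves overhead): NaCl in fresh feed = NaCl in product, i.e. 833×0.166 = (1−0.462)·F5·0.316.
F5 = 138.28/(0.316×0.538) = 813.36 t/h.
Recycle F11 = 0.462×813.36 = 375.77 t/h.
Combined feed F3 = 833 + 375.77 = 1208.8 t/h.
Overhead F8 = F3 − F5 = 1208.8 − 813.36 = 395.41 t/h.

395.4 t/h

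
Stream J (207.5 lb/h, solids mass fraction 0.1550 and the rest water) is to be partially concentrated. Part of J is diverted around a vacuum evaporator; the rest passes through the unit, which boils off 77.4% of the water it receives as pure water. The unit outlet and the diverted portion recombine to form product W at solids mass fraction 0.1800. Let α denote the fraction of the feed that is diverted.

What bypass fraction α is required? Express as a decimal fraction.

0.788

All 207.5×0.155 = 32.163 lb/h of solids reaches W, so W = 32.163/0.180 = 178.68 lb/h and vapour = 28.819 lb/h.
The evaporator receives (1−α)·207.5 of feed at 0.845 water and removes 0.774 of that water:
0.774×0.845×(1−α)×207.5 = 28.819
(1−α) = 28.819/135.71 = 0.2124;  α = 0.7876.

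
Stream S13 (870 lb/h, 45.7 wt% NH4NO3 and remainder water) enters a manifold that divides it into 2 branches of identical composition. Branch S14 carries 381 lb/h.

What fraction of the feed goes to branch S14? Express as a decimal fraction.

Fraction to S14 = 381/870 = 0.4379.

0.438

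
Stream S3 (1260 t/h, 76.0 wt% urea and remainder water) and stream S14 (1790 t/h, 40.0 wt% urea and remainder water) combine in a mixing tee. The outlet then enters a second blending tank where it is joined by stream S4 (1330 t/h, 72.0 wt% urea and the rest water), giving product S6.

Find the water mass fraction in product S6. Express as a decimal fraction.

0.399

Overall, product flow = 4380 t/h.
water in = 1260×0.240 + 1790×0.600 + 1330×0.280 = 1748.8 t/h.
water fraction in S6 = 0.399.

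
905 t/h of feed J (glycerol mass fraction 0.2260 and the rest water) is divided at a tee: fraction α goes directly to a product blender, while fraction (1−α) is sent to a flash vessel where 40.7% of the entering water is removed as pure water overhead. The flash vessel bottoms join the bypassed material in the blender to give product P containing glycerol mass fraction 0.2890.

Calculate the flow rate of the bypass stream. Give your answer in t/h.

All 905×0.226 = 204.53 t/h of glycerol reaches P, so P = 204.53/0.289 = 707.72 t/h and vapour = 197.28 t/h.
The evaporator receives (1−α)·905 of feed at 0.774 water and removes 0.407 of that water:
0.407×0.774×(1−α)×905 = 197.28
(1−α) = 197.28/285.09 = 0.6920;  α = 0.3080.
Bypass flow = 0.3080×905 = 278.74 t/h.

278.7 t/h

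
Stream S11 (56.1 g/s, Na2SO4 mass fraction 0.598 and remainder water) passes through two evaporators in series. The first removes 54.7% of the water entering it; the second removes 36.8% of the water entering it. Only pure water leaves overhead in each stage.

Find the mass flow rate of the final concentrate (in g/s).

40 g/s

water in feed = 56.1×0.402 = 22.552 g/s.
After stage 1: water left = (1−0.547)×22.552 = 10.216; stream total = 43.764 g/s.
After stage 2: water left = (1−0.368)×10.216 = 6.4566; final concentrate = 40.004 g/s.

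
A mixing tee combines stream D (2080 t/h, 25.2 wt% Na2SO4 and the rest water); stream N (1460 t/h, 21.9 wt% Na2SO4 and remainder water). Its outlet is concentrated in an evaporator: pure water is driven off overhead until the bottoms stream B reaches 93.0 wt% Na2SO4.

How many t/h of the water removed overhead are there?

Na2SO4 entering = 2080×0.252 + 1460×0.219 = 843.9 t/h.
All Na2SO4 reports to B, so B = 843.9/0.930 = 907.42 t/h.
Total feed = 3540 t/h; overhead = 3540 − 907.42 = 2632.6 t/h.

2633 t/h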